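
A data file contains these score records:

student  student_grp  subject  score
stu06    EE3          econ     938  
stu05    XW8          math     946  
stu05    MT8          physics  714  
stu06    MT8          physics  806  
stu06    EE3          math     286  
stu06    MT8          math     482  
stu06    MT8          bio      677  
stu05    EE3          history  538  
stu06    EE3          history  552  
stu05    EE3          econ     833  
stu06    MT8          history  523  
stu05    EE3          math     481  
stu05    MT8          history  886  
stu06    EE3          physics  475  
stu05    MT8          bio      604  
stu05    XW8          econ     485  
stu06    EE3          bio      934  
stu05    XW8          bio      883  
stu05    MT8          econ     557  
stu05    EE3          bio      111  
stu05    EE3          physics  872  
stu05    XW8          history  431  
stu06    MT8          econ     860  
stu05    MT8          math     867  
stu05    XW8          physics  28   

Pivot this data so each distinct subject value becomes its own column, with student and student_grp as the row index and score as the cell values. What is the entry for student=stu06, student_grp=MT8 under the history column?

Wide layout: rows indexed by student and student_grp, columns are the 5 distinct subject values (econ, math, physics, bio, history).
Cell (student=stu06, student_grp=MT8, subject=history) draws from the long row where student=stu06, student_grp=MT8 and subject=history, which has score=523.

523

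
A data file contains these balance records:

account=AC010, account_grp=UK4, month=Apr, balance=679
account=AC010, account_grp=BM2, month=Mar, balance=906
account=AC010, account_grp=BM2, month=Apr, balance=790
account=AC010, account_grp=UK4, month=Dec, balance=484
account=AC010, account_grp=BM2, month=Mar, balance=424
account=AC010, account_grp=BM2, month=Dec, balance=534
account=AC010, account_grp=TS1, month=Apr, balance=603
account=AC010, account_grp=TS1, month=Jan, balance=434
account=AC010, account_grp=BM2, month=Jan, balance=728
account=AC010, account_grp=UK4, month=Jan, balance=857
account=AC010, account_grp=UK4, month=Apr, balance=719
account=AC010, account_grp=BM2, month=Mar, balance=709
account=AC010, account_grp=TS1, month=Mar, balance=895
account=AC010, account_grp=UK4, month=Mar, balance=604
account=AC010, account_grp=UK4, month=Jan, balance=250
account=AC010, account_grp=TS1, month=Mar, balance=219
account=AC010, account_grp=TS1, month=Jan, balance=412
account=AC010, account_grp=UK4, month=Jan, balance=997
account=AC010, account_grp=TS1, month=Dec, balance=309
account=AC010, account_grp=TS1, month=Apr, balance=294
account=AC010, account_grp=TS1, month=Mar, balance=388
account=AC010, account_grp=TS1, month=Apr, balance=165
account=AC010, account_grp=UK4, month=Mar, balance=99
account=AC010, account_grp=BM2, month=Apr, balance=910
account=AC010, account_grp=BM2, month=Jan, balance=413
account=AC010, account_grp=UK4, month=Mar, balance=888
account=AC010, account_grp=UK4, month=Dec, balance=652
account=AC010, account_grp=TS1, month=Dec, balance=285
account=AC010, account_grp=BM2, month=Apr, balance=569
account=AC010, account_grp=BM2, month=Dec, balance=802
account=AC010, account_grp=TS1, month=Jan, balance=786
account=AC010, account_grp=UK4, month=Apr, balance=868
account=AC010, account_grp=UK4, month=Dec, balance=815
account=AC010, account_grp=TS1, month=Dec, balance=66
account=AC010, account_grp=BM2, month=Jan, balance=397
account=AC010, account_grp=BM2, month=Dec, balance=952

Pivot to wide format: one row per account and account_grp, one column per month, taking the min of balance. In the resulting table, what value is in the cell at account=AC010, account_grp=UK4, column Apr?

679

Rows with account=AC010, account_grp=UK4 and month=Apr: balance values are 679, 719, 868.
min(679, 719, 868) = 679.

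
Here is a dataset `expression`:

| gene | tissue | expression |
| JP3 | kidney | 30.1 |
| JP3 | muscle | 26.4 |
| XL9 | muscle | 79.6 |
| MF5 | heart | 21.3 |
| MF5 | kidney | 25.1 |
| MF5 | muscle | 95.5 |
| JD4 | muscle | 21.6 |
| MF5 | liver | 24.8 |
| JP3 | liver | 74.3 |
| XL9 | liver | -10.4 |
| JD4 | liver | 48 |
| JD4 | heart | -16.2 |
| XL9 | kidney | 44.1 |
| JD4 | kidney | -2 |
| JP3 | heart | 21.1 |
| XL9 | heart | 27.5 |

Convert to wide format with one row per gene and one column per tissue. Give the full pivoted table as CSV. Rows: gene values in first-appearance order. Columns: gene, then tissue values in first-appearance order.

Columns: gene plus the 4 distinct tissue values (kidney, muscle, heart, liver).
For example, row JP3 column kidney takes expression=30.1 from the long row (JP3, kidney).

gene,kidney,muscle,heart,liver
JP3,30.1,26.4,21.1,74.3
XL9,44.1,79.6,27.5,-10.4
MF5,25.1,95.5,21.3,24.8
JD4,-2,21.6,-16.2,48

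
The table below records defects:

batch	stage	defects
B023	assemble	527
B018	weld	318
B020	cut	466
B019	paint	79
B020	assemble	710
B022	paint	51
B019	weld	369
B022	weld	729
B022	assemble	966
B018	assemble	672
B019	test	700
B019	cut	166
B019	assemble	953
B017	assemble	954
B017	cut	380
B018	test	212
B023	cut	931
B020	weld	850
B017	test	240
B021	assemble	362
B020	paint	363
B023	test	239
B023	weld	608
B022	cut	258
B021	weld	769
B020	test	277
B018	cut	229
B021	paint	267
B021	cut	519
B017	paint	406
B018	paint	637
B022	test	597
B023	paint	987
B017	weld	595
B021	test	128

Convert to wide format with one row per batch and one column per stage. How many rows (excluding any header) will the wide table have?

7 distinct batch values → 7 rows.

7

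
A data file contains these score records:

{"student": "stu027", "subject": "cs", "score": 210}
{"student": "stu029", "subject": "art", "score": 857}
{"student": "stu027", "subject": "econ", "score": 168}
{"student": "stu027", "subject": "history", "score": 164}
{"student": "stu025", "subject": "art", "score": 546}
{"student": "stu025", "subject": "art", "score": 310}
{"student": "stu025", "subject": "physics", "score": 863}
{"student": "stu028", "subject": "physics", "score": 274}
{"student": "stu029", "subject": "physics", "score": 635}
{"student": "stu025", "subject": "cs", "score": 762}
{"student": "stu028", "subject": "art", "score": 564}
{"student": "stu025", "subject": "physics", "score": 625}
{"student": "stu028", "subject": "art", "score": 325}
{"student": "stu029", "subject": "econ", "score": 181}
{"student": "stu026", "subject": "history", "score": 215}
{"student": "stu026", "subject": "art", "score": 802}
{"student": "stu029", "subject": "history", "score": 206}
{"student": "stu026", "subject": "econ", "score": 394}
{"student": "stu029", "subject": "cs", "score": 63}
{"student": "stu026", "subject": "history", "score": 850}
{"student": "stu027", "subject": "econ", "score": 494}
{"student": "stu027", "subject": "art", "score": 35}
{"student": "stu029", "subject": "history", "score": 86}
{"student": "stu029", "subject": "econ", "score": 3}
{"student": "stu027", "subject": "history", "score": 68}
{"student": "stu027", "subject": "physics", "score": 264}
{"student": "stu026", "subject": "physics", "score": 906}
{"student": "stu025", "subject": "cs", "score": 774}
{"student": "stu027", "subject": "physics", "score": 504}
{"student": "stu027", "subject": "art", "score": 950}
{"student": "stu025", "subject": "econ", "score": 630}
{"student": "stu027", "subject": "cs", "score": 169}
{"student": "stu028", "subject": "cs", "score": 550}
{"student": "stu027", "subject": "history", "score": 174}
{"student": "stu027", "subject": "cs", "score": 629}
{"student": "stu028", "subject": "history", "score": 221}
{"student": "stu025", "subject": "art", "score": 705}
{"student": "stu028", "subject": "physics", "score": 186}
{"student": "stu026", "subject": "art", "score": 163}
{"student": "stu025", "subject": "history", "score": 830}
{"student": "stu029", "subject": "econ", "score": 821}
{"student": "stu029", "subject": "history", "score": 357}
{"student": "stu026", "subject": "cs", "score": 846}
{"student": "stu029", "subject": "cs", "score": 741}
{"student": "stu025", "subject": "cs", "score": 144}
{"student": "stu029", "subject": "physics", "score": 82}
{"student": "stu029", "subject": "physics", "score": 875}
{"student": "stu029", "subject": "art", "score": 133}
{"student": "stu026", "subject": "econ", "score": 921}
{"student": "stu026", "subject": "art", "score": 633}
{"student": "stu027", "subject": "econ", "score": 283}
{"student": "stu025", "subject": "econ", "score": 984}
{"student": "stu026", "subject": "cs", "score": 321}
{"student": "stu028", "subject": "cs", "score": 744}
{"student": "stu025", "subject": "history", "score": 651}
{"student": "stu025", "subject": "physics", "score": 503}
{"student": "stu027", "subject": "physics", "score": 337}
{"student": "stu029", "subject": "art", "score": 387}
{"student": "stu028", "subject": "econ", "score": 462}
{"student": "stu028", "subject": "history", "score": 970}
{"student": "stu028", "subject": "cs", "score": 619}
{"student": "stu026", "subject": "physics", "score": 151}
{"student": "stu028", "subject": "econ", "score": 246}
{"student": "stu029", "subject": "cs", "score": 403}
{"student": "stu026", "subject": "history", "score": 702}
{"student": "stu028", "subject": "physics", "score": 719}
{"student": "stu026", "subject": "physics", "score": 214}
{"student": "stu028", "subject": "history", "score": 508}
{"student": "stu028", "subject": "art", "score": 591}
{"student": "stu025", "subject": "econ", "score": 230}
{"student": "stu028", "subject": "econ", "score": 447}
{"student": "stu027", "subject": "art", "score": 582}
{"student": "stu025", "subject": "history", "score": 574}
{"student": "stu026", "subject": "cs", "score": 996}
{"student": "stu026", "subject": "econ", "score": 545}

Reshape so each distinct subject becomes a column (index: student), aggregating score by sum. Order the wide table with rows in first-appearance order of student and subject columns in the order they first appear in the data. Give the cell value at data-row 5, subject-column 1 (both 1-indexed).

2163

With rows in first-appearance order of student, row 5 is student=stu026. subject columns in first-appearance order: cs, art, econ, history, physics; column 1 is cs.
Long rows with student=stu026, subject=cs: 846 + 321 + 996 = 2163.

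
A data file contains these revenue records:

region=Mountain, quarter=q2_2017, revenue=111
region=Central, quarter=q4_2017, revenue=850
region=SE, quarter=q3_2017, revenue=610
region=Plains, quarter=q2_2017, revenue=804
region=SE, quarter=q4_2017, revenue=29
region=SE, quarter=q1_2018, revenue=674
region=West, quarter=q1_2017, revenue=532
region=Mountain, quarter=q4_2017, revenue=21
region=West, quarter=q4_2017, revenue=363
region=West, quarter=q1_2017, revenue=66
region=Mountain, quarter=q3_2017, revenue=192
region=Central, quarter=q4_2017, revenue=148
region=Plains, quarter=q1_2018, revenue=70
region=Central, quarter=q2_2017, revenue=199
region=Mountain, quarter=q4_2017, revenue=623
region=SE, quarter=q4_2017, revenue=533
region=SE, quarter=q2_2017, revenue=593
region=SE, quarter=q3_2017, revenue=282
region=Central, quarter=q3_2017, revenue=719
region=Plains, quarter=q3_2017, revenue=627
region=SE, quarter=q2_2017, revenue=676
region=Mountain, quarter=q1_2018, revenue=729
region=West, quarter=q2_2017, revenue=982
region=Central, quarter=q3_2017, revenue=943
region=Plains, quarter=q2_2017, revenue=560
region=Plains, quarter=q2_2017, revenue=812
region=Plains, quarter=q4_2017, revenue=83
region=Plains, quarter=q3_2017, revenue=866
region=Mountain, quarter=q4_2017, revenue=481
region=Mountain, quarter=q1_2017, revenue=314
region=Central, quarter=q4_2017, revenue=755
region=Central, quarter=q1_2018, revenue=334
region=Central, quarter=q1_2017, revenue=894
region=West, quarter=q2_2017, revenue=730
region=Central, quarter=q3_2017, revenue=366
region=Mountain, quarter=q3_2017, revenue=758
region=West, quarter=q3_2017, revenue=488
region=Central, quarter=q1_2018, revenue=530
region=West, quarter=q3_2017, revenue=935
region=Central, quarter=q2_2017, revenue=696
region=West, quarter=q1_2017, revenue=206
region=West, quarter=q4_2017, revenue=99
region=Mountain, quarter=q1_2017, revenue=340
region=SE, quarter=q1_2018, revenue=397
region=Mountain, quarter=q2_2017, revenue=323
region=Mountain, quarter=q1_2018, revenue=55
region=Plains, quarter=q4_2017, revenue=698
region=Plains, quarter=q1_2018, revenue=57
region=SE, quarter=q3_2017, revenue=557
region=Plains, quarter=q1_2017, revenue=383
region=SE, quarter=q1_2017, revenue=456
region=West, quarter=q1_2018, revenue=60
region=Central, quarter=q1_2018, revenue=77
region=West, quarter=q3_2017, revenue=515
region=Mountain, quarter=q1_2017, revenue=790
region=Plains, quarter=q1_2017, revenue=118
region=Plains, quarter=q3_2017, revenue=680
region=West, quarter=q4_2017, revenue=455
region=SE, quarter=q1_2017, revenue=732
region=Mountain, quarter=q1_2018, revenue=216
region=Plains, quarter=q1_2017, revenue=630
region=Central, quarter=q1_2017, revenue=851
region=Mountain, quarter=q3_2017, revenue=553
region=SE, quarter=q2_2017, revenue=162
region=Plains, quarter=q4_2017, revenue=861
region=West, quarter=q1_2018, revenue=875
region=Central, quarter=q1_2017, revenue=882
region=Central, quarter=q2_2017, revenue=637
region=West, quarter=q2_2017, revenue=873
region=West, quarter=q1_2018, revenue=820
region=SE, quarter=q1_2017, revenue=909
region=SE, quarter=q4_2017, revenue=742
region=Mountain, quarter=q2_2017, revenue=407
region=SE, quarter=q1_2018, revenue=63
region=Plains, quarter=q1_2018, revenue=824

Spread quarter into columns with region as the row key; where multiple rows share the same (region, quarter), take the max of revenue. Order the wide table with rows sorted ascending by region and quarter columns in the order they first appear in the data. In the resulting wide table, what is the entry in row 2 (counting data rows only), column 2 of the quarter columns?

623

With rows sorted ascending by region, row 2 is region=Mountain. quarter columns in first-appearance order: q2_2017, q4_2017, q3_2017, q1_2018, q1_2017; column 2 is q4_2017.
Long rows with region=Mountain, quarter=q4_2017: max(21, 623, 481) = 623.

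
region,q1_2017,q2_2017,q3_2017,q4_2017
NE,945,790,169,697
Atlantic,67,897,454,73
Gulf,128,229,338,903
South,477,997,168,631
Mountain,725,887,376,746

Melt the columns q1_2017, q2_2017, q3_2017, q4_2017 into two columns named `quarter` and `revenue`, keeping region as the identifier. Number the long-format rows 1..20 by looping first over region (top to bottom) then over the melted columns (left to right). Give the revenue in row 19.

376

20 rows total (5 × 4). Row 19: index ⌊(19-1)/4⌋ = 4 into region → Mountain; (19-1) mod 4 = 2 into the melted columns → q3_2017.
So row 19 is (Mountain, q3_2017, 376); revenue = 376.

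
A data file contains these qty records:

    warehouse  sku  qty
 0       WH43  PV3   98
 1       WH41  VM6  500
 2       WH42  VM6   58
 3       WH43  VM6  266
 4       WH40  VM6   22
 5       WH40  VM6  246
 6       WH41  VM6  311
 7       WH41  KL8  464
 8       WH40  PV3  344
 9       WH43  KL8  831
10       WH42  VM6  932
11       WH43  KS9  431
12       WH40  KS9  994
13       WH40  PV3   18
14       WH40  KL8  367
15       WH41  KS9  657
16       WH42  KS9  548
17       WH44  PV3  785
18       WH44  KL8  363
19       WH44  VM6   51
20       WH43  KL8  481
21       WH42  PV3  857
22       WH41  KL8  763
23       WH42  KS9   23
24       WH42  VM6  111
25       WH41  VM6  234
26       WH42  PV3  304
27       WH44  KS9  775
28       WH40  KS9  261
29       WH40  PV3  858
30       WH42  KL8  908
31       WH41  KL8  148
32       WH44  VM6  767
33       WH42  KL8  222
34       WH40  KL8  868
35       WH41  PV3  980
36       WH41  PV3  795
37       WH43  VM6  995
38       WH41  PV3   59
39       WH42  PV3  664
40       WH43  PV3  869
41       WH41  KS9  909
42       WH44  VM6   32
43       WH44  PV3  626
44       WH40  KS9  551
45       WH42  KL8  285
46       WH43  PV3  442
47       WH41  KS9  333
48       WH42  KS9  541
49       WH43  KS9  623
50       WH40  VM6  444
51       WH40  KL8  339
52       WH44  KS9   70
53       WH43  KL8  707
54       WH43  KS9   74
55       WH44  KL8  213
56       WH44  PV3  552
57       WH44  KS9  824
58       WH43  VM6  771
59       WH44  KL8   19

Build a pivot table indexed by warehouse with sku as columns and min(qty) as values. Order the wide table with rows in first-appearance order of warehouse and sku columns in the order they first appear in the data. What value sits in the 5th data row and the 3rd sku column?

With rows in first-appearance order of warehouse, row 5 is warehouse=WH44. sku columns in first-appearance order: PV3, VM6, KL8, KS9; column 3 is KL8.
Long rows with warehouse=WH44, sku=KL8: min(363, 213, 19) = 19.

19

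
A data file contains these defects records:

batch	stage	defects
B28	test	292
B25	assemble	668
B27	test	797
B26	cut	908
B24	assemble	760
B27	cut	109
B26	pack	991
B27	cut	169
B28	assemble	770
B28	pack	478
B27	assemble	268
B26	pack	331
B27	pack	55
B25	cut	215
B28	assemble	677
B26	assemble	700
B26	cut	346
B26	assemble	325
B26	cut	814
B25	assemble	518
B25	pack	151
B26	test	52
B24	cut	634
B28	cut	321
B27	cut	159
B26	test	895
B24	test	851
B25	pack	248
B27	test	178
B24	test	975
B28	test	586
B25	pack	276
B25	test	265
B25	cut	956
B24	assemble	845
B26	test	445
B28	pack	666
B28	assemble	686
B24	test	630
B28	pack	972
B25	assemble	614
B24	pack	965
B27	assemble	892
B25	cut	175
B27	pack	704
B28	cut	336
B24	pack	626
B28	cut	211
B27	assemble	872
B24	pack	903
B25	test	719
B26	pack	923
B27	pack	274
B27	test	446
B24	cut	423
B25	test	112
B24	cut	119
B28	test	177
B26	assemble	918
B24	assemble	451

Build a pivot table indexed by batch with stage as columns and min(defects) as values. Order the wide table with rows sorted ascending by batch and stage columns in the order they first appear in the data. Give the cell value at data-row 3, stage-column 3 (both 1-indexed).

346

With rows sorted ascending by batch, row 3 is batch=B26. stage columns in first-appearance order: test, assemble, cut, pack; column 3 is cut.
Long rows with batch=B26, stage=cut: min(908, 346, 814) = 346.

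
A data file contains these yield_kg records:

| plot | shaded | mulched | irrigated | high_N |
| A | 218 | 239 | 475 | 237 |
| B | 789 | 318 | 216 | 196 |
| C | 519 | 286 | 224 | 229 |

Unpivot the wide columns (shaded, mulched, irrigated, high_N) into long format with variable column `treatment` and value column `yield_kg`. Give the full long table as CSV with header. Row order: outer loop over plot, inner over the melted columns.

Each (plot, column) pair becomes one row: 3 × 4 = 12 rows.
For example, (A, shaded) → yield_kg=218.

plot,treatment,yield_kg
A,shaded,218
A,mulched,239
A,irrigated,475
A,high_N,237
B,shaded,789
B,mulched,318
B,irrigated,216
B,high_N,196
C,shaded,519
C,mulched,286
C,irrigated,224
C,high_N,229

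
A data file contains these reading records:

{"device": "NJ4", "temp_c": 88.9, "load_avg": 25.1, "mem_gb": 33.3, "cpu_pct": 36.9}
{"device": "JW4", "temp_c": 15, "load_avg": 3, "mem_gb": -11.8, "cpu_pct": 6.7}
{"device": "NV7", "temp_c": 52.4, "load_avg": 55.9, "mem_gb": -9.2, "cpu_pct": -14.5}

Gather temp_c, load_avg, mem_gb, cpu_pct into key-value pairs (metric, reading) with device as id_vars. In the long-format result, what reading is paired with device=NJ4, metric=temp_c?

Unpivoting turns each (device, wide-column) pair into one long row.
The wide cell at row NJ4, column temp_c holds 88.9, so the long row (NJ4, temp_c) has reading=88.9.

88.9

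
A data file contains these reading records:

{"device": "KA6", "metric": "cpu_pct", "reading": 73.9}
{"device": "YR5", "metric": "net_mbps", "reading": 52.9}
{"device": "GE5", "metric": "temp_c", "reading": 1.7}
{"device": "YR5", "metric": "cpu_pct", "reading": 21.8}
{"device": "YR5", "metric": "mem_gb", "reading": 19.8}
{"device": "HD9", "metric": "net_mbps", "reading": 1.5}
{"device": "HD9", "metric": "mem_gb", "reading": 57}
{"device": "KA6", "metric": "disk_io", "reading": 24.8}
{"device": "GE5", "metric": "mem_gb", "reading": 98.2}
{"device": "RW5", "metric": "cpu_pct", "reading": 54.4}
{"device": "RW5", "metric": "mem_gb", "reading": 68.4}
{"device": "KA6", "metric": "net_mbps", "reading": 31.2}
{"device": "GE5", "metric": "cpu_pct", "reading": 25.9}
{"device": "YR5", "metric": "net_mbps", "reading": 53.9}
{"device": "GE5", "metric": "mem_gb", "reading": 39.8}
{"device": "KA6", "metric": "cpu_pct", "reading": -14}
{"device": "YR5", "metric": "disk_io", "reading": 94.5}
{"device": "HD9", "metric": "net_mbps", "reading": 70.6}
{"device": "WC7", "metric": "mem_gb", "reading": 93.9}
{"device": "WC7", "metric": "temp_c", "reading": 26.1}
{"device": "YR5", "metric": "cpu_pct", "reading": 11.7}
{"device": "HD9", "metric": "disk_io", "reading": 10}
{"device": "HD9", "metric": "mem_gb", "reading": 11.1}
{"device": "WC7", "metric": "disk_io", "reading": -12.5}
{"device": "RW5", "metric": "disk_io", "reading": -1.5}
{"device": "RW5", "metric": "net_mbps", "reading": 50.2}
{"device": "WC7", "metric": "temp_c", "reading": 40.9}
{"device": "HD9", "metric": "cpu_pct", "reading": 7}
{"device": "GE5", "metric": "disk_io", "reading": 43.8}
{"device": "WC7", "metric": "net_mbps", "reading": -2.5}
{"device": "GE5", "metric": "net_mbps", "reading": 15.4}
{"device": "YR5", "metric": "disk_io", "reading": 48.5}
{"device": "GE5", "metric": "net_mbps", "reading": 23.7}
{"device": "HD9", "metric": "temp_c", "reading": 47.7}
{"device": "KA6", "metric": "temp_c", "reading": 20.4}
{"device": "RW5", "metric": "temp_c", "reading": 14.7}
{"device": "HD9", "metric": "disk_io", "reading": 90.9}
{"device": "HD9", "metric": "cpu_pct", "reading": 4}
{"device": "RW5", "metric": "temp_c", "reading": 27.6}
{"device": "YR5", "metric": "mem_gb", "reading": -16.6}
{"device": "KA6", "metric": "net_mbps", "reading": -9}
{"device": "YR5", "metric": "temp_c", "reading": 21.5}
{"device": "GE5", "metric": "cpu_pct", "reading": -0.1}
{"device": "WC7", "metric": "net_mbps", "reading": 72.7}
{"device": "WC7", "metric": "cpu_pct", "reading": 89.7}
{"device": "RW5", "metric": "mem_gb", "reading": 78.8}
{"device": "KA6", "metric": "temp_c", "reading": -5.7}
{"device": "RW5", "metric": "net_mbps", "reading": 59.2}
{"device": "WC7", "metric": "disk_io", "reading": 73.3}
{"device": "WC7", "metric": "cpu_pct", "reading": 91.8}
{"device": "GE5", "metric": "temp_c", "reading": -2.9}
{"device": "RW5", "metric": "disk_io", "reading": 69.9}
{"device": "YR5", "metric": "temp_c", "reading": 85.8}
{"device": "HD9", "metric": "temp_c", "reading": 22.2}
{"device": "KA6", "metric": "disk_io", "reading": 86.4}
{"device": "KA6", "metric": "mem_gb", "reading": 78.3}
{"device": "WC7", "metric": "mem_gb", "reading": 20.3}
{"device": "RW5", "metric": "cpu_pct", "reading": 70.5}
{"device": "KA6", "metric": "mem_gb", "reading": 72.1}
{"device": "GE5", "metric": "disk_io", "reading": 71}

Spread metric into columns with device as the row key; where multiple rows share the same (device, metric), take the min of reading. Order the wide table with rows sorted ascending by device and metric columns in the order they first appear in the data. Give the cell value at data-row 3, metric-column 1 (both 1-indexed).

With rows sorted ascending by device, row 3 is device=KA6. metric columns in first-appearance order: cpu_pct, net_mbps, temp_c, mem_gb, disk_io; column 1 is cpu_pct.
Long rows with device=KA6, metric=cpu_pct: min(73.9, -14) = -14.

-14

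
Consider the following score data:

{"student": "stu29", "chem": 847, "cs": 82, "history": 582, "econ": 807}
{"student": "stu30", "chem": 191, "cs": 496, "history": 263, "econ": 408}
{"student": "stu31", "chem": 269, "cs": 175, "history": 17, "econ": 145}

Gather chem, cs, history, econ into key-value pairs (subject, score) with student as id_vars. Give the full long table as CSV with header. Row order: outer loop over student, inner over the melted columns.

Each (student, column) pair becomes one row: 3 × 4 = 12 rows.
For example, (stu29, chem) → score=847.

student,subject,score
stu29,chem,847
stu29,cs,82
stu29,history,582
stu29,econ,807
stu30,chem,191
stu30,cs,496
stu30,history,263
stu30,econ,408
stu31,chem,269
stu31,cs,175
stu31,history,17
stu31,econ,145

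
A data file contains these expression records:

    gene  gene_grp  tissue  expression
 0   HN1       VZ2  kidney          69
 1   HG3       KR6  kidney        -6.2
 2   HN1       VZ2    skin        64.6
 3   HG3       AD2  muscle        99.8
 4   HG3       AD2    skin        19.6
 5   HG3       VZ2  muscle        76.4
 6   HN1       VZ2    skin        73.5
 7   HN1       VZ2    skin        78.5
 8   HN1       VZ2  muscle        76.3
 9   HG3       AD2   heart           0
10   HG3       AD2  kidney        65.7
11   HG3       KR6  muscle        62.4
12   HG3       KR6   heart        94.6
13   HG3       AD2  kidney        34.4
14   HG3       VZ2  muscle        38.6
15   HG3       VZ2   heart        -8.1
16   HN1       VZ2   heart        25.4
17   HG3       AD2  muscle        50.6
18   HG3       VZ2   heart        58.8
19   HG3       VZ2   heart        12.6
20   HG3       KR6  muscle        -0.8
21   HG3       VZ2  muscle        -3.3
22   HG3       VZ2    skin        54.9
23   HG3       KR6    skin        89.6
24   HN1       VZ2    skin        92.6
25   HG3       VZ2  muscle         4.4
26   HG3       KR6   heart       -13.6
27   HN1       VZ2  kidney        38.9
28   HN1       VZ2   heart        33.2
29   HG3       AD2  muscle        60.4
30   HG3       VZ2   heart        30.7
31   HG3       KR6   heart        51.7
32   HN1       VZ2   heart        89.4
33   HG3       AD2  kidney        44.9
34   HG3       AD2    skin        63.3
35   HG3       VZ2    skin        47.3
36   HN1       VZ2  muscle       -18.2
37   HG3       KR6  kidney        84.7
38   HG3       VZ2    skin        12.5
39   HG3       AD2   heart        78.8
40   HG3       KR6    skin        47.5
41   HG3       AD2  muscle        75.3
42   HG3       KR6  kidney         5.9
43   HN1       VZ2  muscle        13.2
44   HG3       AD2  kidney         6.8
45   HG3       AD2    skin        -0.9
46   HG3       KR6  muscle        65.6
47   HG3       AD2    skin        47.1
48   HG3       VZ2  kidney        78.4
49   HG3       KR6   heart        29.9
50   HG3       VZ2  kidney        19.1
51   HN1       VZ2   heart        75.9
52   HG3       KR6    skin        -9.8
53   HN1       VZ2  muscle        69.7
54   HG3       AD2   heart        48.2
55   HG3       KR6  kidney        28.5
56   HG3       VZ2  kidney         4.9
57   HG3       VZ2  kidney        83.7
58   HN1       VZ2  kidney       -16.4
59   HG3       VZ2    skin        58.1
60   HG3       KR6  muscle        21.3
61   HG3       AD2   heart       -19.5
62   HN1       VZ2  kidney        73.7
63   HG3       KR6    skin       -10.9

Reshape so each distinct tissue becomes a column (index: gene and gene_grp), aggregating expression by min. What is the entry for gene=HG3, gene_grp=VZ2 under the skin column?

Rows with gene=HG3, gene_grp=VZ2 and tissue=skin: expression values are 54.9, 47.3, 12.5, 58.1.
min(54.9, 47.3, 12.5, 58.1) = 12.5.

12.5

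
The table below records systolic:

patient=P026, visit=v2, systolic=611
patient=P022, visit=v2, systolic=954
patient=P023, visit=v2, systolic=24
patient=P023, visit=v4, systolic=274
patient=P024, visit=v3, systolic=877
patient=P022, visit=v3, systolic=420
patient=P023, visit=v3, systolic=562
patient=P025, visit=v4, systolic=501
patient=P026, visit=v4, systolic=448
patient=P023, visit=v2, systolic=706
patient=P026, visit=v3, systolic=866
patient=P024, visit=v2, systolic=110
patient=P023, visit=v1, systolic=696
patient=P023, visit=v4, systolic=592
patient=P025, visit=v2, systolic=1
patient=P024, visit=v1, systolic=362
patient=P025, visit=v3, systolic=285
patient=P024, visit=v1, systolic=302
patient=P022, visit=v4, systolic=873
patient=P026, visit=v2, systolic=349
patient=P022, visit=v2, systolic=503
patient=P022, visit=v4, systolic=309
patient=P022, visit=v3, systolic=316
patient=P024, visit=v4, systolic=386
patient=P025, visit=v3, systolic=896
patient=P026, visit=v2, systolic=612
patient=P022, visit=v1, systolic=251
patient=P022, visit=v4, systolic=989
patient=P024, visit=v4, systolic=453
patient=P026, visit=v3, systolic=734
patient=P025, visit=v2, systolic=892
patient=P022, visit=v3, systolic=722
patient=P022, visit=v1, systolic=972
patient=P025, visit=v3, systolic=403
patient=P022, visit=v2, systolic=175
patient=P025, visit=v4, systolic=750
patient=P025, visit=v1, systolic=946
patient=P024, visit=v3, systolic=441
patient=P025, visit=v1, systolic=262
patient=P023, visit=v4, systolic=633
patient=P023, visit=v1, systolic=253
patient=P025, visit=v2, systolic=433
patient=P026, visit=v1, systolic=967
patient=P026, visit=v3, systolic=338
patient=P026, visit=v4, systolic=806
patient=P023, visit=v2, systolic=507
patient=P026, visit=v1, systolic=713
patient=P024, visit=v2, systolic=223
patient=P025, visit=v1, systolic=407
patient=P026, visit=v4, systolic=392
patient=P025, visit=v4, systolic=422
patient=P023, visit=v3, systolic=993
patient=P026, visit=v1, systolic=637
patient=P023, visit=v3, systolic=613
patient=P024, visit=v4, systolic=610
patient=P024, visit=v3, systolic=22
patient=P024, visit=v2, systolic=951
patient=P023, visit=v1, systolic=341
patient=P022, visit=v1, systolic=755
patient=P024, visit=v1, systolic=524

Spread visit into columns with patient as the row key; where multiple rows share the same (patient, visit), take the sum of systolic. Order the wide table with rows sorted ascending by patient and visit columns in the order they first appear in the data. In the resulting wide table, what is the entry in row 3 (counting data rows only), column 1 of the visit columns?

With rows sorted ascending by patient, row 3 is patient=P024. visit columns in first-appearance order: v2, v4, v3, v1; column 1 is v2.
Long rows with patient=P024, visit=v2: 110 + 223 + 951 = 1284.

1284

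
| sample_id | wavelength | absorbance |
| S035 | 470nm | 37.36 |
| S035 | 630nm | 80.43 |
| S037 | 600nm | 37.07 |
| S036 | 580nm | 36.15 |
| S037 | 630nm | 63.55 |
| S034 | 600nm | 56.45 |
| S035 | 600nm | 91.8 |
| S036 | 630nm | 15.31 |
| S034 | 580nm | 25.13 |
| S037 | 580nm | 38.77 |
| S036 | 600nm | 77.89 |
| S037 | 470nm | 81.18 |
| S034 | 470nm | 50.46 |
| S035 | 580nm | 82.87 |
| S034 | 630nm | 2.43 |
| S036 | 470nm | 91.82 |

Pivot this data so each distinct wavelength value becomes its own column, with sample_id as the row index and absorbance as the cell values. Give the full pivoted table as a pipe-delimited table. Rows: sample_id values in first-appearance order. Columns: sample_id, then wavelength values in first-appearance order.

| sample_id | 470nm | 630nm | 600nm | 580nm |
| S035 | 37.36 | 80.43 | 91.8 | 82.87 |
| S037 | 81.18 | 63.55 | 37.07 | 38.77 |
| S036 | 91.82 | 15.31 | 77.89 | 36.15 |
| S034 | 50.46 | 2.43 | 56.45 | 25.13 |

Columns: sample_id plus the 4 distinct wavelength values (470nm, 630nm, 600nm, 580nm).
For example, row S035 column 470nm takes absorbance=37.36 from the long row (S035, 470nm).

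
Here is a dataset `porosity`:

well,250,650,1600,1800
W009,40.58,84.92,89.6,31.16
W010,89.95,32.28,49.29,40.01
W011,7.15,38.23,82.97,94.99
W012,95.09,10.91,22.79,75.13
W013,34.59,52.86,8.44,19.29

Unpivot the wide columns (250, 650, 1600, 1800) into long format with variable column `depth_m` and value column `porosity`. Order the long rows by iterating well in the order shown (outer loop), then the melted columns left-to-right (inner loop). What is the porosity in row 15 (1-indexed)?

20 rows total (5 × 4). Row 15: index ⌊(15-1)/4⌋ = 3 into well → W012; (15-1) mod 4 = 2 into the melted columns → 1600.
So row 15 is (W012, 1600, 22.79); porosity = 22.79.

22.79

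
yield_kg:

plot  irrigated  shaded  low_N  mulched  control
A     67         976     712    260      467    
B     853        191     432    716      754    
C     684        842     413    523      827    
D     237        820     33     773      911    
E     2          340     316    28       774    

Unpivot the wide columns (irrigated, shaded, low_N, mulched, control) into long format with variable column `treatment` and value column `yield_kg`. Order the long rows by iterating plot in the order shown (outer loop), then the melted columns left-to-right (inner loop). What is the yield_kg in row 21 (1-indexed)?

2

25 rows total (5 × 5). Row 21: index ⌊(21-1)/5⌋ = 4 into plot → E; (21-1) mod 5 = 0 into the melted columns → irrigated.
So row 21 is (E, irrigated, 2); yield_kg = 2.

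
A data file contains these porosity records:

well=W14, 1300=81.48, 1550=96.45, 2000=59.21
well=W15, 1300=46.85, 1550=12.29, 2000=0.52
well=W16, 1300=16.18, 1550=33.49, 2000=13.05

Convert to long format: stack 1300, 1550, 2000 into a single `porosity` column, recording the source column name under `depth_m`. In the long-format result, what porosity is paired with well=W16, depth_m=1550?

33.49

Unpivoting turns each (well, wide-column) pair into one long row.
The wide cell at row W16, column 1550 holds 33.49, so the long row (W16, 1550) has porosity=33.49.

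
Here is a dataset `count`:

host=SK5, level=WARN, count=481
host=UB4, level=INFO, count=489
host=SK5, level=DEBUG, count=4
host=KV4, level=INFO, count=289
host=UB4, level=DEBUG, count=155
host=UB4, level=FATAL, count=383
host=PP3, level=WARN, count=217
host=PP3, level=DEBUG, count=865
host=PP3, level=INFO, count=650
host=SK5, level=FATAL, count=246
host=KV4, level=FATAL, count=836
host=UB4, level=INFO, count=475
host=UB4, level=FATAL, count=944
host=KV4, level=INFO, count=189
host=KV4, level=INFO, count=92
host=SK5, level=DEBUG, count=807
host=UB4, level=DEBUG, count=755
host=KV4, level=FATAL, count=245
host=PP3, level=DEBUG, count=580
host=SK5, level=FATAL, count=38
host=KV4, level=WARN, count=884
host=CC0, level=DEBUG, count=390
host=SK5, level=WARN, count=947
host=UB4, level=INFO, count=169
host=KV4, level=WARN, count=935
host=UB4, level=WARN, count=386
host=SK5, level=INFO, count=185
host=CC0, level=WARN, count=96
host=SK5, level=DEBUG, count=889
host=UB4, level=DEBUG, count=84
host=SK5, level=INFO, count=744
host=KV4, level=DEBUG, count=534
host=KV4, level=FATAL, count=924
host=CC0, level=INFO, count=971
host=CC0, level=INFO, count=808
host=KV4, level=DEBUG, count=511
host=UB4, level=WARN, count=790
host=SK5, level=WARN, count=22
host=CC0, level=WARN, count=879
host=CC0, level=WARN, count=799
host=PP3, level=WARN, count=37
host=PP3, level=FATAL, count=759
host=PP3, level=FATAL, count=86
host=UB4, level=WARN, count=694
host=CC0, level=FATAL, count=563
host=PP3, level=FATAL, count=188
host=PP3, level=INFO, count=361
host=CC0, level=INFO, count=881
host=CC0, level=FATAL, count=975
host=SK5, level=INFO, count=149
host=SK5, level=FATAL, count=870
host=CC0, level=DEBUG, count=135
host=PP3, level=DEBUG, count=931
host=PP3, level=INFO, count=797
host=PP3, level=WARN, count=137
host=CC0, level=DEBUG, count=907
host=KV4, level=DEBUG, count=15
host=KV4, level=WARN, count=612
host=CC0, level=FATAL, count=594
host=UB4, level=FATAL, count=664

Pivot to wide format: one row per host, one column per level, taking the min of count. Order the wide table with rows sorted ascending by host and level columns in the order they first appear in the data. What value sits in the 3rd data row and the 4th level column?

With rows sorted ascending by host, row 3 is host=PP3. level columns in first-appearance order: WARN, INFO, DEBUG, FATAL; column 4 is FATAL.
Long rows with host=PP3, level=FATAL: min(759, 86, 188) = 86.

86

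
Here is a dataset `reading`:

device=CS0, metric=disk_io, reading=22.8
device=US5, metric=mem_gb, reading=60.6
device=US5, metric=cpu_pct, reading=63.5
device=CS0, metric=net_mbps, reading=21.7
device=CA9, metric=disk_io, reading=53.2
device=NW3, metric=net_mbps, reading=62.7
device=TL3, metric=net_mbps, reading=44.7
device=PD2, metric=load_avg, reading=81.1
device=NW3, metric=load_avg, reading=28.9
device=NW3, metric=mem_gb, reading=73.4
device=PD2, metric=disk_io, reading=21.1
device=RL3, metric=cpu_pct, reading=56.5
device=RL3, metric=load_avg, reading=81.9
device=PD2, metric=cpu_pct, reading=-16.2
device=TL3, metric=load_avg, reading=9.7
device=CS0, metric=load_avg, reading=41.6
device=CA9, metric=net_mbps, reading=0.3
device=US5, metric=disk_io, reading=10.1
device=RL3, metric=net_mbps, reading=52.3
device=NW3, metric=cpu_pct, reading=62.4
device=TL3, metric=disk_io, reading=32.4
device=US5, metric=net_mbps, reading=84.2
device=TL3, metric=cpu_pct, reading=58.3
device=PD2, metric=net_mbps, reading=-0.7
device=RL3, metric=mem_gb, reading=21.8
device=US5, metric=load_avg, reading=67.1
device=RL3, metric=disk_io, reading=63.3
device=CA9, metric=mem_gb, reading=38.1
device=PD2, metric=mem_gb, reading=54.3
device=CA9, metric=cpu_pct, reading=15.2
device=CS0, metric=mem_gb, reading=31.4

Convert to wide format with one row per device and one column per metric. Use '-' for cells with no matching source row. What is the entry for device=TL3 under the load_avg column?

The long row with device=TL3, metric=load_avg has reading=9.7.

9.7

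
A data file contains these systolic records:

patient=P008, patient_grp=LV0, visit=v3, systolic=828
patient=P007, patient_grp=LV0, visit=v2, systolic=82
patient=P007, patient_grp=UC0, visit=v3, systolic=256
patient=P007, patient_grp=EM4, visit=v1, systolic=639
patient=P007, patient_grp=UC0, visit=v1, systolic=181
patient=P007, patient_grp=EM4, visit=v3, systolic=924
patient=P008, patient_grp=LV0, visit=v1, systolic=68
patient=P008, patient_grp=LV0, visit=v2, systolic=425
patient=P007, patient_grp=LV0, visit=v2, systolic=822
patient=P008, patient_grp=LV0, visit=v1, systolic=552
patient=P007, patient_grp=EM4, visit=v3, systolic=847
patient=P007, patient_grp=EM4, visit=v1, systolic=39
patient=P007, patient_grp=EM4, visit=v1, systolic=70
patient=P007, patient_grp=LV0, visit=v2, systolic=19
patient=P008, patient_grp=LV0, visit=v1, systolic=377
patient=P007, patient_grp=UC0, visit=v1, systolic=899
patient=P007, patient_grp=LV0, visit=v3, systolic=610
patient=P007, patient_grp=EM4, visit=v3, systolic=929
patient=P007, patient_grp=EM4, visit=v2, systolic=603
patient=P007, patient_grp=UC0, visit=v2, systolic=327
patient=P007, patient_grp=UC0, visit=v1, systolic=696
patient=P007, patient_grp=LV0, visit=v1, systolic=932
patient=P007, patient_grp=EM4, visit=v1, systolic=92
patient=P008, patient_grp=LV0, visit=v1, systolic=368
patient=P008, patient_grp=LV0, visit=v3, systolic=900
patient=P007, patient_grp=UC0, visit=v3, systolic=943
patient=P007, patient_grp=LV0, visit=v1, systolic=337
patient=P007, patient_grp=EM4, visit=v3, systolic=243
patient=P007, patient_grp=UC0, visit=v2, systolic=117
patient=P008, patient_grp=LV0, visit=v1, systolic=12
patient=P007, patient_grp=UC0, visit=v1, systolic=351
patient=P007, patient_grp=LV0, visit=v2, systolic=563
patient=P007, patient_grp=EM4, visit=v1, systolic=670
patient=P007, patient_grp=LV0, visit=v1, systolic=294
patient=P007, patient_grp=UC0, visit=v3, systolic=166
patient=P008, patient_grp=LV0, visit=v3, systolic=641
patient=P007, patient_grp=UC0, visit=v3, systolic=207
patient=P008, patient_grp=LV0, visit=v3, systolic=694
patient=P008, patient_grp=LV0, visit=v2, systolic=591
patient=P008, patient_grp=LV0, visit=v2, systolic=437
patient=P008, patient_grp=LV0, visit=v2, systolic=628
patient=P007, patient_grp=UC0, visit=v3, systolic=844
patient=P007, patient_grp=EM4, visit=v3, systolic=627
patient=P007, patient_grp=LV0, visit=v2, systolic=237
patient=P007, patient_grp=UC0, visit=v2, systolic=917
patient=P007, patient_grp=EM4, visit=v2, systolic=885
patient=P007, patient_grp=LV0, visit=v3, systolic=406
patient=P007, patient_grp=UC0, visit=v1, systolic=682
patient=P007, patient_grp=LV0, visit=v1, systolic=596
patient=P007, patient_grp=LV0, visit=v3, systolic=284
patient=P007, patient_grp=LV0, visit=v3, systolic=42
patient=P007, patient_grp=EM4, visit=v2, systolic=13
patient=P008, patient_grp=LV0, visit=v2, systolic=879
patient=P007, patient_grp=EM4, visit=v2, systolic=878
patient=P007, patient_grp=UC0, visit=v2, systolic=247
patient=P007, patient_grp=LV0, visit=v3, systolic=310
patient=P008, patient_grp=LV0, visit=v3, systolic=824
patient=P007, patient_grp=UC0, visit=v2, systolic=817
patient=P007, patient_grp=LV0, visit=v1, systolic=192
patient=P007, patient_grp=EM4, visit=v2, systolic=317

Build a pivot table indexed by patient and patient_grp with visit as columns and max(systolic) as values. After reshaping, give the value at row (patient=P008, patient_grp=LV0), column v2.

Rows with patient=P008, patient_grp=LV0 and visit=v2: systolic values are 425, 591, 437, 628, 879.
max(425, 591, 437, 628, 879) = 879.

879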